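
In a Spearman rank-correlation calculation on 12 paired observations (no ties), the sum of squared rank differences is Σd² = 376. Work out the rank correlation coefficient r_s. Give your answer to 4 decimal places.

-0.3147

ρ = 1 − 6Σd² / [n(n²−1)] = 1 − 6×376 / (12×143)
  = 1 − 2256/1716 = 1 − 1.31469 ≈ -0.3147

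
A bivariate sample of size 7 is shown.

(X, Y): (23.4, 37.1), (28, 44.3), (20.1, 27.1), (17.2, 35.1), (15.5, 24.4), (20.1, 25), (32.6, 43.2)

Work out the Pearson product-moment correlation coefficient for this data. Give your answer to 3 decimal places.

0.823

n = 7, ΣX = 156.9, ΣY = 236.2, ΣX² = 3738.43, ΣY² = 8391.92, ΣXY = 5545.99
nΣXY − ΣXΣY = 38821.93 − 37059.78 = 1762.15
nΣX² − (ΣX)² = 26169.01 − 24617.61 = 1551.4; nΣY² − (ΣY)² = 58743.44 − 55790.44 = 2953
r = 1762.15 / √(1551.4 × 2953) = 1762.15 / 2140.3935 ≈ 0.823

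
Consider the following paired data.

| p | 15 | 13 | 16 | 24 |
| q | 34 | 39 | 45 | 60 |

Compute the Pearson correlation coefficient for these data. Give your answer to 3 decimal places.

n = 4, Σp = 68, Σq = 178, Σp² = 1226, Σq² = 8302, Σpq = 3177
nΣpq − ΣpΣq = 12708 − 12104 = 604
nΣp² − (Σp)² = 4904 − 4624 = 280; nΣq² − (Σq)² = 33208 − 31684 = 1524
r = 604 / √(280 × 1524) = 604 / 653.2381 ≈ 0.925

0.925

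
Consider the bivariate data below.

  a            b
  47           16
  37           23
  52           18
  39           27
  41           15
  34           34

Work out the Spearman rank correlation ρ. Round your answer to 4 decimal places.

-0.7143

Rank a: 5, 2, 6, 3, 4, 1
Rank b: 2, 4, 3, 5, 1, 6
d = rank(a) − rank(b): 3, -2, 3, -2, 3, -5; Σd² = 60
ρ = 1 − 6Σd² / [n(n²−1)] = 1 − 6×60 / (6×35) = 1 − 360/210 ≈ -0.7143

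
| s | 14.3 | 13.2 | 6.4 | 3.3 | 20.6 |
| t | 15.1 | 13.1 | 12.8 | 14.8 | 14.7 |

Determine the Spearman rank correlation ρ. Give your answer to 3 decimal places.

Rank s: 4, 3, 2, 1, 5
Rank t: 5, 2, 1, 4, 3
d = rank(s) − rank(t): -1, 1, 1, -3, 2; Σd² = 16
ρ = 1 − 6Σd² / [n(n²−1)] = 1 − 6×16 / (5×24) = 1 − 96/120 ≈ 0.200

0.200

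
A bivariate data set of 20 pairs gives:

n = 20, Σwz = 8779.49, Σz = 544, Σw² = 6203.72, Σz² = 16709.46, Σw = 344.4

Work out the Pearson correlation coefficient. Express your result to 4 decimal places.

-0.8138

r = (nΣwz − ΣwΣz) / √[(nΣw² − (Σw)²)(nΣz² − (Σz)²)]
Numerator: 20×8779.49 − 344.4×544 = -11763.8
Denominator: √[(124074.4 − 118611.36)(334189.2 − 295936)] = √[5463.04 × 38253.2] = 14456.0977
r = -11763.8 / 14456.0977 ≈ -0.8138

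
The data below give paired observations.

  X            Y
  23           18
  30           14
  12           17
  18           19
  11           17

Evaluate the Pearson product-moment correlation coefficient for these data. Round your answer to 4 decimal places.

n = 5, ΣX = 94, ΣY = 85, ΣX² = 2018, ΣY² = 1459, ΣXY = 1567
nΣXY − ΣXΣY = 7835 − 7990 = -155
nΣX² − (ΣX)² = 10090 − 8836 = 1254; nΣY² − (ΣY)² = 7295 − 7225 = 70
r = -155 / √(1254 × 70) = -155 / 296.2769 ≈ -0.5232

-0.5232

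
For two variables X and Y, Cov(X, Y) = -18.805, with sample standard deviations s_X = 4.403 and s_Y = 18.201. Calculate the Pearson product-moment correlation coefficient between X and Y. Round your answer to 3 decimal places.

r = Cov(X,Y) / (s_X · s_Y) = -18.805 / (4.403 × 18.201)
  = -18.805 / 80.1390 ≈ -0.235

-0.235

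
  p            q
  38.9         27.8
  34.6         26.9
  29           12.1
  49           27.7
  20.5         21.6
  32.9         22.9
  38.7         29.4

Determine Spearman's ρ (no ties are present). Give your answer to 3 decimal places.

Rank p: 6, 4, 2, 7, 1, 3, 5
Rank q: 6, 4, 1, 5, 2, 3, 7
d = rank(p) − rank(q): 0, 0, 1, 2, -1, 0, -2; Σd² = 10
ρ = 1 − 6Σd² / [n(n²−1)] = 1 − 6×10 / (7×48) = 1 − 60/336 ≈ 0.821

0.821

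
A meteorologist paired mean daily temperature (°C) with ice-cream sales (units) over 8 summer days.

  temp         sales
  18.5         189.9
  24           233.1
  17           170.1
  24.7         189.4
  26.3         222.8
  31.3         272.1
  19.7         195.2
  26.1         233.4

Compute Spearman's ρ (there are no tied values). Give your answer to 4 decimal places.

Rank temp: 2, 4, 1, 5, 7, 8, 3, 6
Rank sales: 3, 6, 1, 2, 5, 8, 4, 7
d = rank(temp) − rank(sales): -1, -2, 0, 3, 2, 0, -1, -1; Σd² = 20
ρ = 1 − 6Σd² / [n(n²−1)] = 1 − 6×20 / (8×63) = 1 − 120/504 ≈ 0.7619

0.7619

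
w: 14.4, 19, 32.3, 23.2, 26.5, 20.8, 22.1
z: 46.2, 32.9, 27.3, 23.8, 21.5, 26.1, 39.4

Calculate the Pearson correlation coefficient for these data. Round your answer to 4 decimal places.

-0.6666

n = 7, Σw = 158.3, Σz = 217.2, Σw² = 3773.19, Σz² = 7224.4, Σwz = 4707.7
nΣwz − ΣwΣz = 32953.9 − 34382.76 = -1428.86
nΣw² − (Σw)² = 26412.33 − 25058.89 = 1353.44; nΣz² − (Σz)² = 50570.8 − 47175.84 = 3394.96
r = -1428.86 / √(1353.44 × 3394.96) = -1428.86 / 2143.5659 ≈ -0.6666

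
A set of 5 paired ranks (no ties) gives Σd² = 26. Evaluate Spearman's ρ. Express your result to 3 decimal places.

ρ = 1 − 6Σd² / [n(n²−1)] = 1 − 6×26 / (5×24)
  = 1 − 156/120 = 1 − 1.3000 ≈ -0.300

-0.300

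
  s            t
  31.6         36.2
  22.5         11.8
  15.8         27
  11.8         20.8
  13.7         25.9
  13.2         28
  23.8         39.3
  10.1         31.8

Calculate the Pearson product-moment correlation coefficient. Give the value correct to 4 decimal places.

0.2868

n = 8, Σs = 142.5, Σt = 220.8, Σs² = 2924.07, Σt² = 6621.86, Σst = 4062.41
nΣst − ΣsΣt = 32499.28 − 31464 = 1035.28
nΣs² − (Σs)² = 23392.56 − 20306.25 = 3086.31; nΣt² − (Σt)² = 52974.88 − 48752.64 = 4222.24
r = 1035.28 / √(3086.31 × 4222.24) = 1035.28 / 3609.8672 ≈ 0.2868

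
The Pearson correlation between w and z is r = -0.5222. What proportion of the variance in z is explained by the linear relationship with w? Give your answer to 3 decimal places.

r² = (-0.5222)² = 0.273

0.273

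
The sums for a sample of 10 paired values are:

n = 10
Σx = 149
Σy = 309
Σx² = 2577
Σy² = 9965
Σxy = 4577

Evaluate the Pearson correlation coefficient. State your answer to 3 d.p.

-0.070

r = (nΣxy − ΣxΣy) / √[(nΣx² − (Σx)²)(nΣy² − (Σy)²)]
Numerator: 10×4577 − 149×309 = -271
Denominator: √[(25770 − 22201)(99650 − 95481)] = √[3569 × 4169] = 3857.3516
r = -271 / 3857.3516 ≈ -0.070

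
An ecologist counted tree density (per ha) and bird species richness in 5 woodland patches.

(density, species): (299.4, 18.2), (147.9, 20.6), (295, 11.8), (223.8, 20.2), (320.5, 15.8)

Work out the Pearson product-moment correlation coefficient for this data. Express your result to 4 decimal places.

n = 5, Σx = 1286.6, Σy = 86.6, Σx² = 351346.46, Σy² = 1552.52, Σxy = 21561.48
nΣxy − ΣxΣy = 107807.4 − 111419.56 = -3612.16
nΣx² − (Σx)² = 1756732.3 − 1655339.56 = 101392.74; nΣy² − (Σy)² = 7762.6 − 7499.56 = 263.04
r = -3612.16 / √(101392.74 × 263.04) = -3612.16 / 5164.3341 ≈ -0.6994

-0.6994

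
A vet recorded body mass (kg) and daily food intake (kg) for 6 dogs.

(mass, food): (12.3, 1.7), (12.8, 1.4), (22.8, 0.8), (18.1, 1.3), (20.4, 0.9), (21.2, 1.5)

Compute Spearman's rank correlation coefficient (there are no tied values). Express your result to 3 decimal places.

Rank mass: 1, 2, 6, 3, 4, 5
Rank food: 6, 4, 1, 3, 2, 5
d = rank(mass) − rank(food): -5, -2, 5, 0, 2, 0; Σd² = 58
ρ = 1 − 6Σd² / [n(n²−1)] = 1 − 6×58 / (6×35) = 1 − 348/210 ≈ -0.657

-0.657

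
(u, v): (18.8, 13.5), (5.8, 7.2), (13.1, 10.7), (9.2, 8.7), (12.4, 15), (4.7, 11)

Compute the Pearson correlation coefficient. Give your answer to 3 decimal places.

n = 6, Σu = 64, Σv = 66.1, Σu² = 819.18, Σv² = 770.27, Σuv = 753.47
nΣuv − ΣuΣv = 4520.82 − 4230.4 = 290.42
nΣu² − (Σu)² = 4915.08 − 4096 = 819.08; nΣv² − (Σv)² = 4621.62 − 4369.21 = 252.41
r = 290.42 / √(819.08 × 252.41) = 290.42 / 454.6911 ≈ 0.639

0.639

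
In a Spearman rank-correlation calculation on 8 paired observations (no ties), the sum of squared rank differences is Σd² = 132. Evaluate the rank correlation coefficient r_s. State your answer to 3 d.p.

-0.571

ρ = 1 − 6Σd² / [n(n²−1)] = 1 − 6×132 / (8×63)
  = 1 − 792/504 = 1 − 1.5714 ≈ -0.571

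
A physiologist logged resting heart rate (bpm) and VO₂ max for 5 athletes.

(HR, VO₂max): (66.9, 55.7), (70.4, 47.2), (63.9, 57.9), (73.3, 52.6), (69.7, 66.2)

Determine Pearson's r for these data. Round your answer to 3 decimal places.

n = 5, Σx = 344.2, Σy = 279.6, Σx² = 23745.96, Σy² = 15831.94, Σxy = 19218.74
nΣxy − ΣxΣy = 96093.7 − 96238.32 = -144.62
nΣx² − (Σx)² = 118729.8 − 118473.64 = 256.16; nΣy² − (Σy)² = 79159.7 − 78176.16 = 983.54
r = -144.62 / √(256.16 × 983.54) = -144.62 / 501.9398 ≈ -0.288

-0.288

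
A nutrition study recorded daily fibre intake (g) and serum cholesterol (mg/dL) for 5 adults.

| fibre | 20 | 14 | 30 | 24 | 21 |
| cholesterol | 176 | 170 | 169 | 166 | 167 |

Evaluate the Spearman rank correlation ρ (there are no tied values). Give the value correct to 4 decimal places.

-0.6000

Rank fibre: 2, 1, 5, 4, 3
Rank cholesterol: 5, 4, 3, 1, 2
d = rank(fibre) − rank(cholesterol): -3, -3, 2, 3, 1; Σd² = 32
ρ = 1 − 6Σd² / [n(n²−1)] = 1 − 6×32 / (5×24) = 1 − 192/120 ≈ -0.6000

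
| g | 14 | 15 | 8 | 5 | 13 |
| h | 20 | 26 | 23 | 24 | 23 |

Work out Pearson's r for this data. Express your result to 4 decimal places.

n = 5, Σg = 55, Σh = 116, Σg² = 679, Σh² = 2710, Σgh = 1273
nΣgh − ΣgΣh = 6365 − 6380 = -15
nΣg² − (Σg)² = 3395 − 3025 = 370; nΣh² − (Σh)² = 13550 − 13456 = 94
r = -15 / √(370 × 94) = -15 / 186.4940 ≈ -0.0804

-0.0804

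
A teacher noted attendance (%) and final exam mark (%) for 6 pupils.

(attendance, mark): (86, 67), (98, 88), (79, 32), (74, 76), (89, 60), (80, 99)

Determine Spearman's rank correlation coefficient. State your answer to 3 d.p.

0.143

Rank attendance: 4, 6, 2, 1, 5, 3
Rank mark: 3, 5, 1, 4, 2, 6
d = rank(attendance) − rank(mark): 1, 1, 1, -3, 3, -3; Σd² = 30
ρ = 1 − 6Σd² / [n(n²−1)] = 1 − 6×30 / (6×35) = 1 − 180/210 ≈ 0.143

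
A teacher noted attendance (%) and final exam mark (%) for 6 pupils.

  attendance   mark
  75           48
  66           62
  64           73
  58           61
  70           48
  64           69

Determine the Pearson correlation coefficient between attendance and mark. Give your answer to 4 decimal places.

-0.6876

n = 6, Σx = 397, Σy = 361, Σx² = 26437, Σy² = 22263, Σxy = 23678
nΣxy − ΣxΣy = 142068 − 143317 = -1249
nΣx² − (Σx)² = 158622 − 157609 = 1013; nΣy² − (Σy)² = 133578 − 130321 = 3257
r = -1249 / √(1013 × 3257) = -1249 / 1816.4088 ≈ -0.6876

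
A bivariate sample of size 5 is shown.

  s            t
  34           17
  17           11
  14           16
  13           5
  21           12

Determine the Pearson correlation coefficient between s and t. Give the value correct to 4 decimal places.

n = 5, Σs = 99, Σt = 61, Σs² = 2251, Σt² = 835, Σst = 1306
nΣst − ΣsΣt = 6530 − 6039 = 491
nΣs² − (Σs)² = 11255 − 9801 = 1454; nΣt² − (Σt)² = 4175 − 3721 = 454
r = 491 / √(1454 × 454) = 491 / 812.4752 ≈ 0.6043

0.6043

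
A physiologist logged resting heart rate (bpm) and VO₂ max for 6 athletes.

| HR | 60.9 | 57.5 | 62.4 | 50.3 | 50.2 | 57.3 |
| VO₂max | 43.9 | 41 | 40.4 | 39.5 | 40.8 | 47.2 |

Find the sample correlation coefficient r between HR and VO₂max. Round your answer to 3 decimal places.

n = 6, Σx = 338.6, Σy = 252.8, Σx² = 19242.24, Σy² = 10693.1, Σxy = 14291.54
nΣxy − ΣxΣy = 85749.24 − 85598.08 = 151.16
nΣx² − (Σx)² = 115453.44 − 114649.96 = 803.48; nΣy² − (Σy)² = 64158.6 − 63907.84 = 250.76
r = 151.16 / √(803.48 × 250.76) = 151.16 / 448.8660 ≈ 0.337

0.337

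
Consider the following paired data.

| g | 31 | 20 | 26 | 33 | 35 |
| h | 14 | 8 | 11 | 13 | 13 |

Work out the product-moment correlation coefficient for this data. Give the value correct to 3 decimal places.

n = 5, Σg = 145, Σh = 59, Σg² = 4351, Σh² = 719, Σgh = 1764
nΣgh − ΣgΣh = 8820 − 8555 = 265
nΣg² − (Σg)² = 21755 − 21025 = 730; nΣh² − (Σh)² = 3595 − 3481 = 114
r = 265 / √(730 × 114) = 265 / 288.4788 ≈ 0.919

0.919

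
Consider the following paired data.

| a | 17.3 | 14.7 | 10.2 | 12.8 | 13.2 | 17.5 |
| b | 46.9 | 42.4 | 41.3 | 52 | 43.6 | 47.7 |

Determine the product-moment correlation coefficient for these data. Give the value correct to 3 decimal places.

0.348

n = 6, Σa = 85.7, Σb = 273.9, Σa² = 1263.75, Σb² = 12583.31, Σab = 3931.78
nΣab − ΣaΣb = 23590.68 − 23473.23 = 117.45
nΣa² − (Σa)² = 7582.5 − 7344.49 = 238.01; nΣb² − (Σb)² = 75499.86 − 75021.21 = 478.65
r = 117.45 / √(238.01 × 478.65) = 117.45 / 337.5255 ≈ 0.348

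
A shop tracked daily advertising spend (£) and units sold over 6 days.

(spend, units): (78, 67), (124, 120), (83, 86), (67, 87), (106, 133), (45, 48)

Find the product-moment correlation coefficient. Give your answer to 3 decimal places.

n = 6, Σx = 503, Σy = 541, Σx² = 46099, Σy² = 53847, Σxy = 49331
nΣxy − ΣxΣy = 295986 − 272123 = 23863
nΣx² − (Σx)² = 276594 − 253009 = 23585; nΣy² − (Σy)² = 323082 − 292681 = 30401
r = 23863 / √(23585 × 30401) = 23863 / 26776.9973 ≈ 0.891

0.891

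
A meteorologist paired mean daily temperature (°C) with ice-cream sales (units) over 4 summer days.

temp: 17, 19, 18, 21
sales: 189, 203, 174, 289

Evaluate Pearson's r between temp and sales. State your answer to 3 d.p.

n = 4, Σx = 75, Σy = 855, Σx² = 1415, Σy² = 190727, Σxy = 16271
nΣxy − ΣxΣy = 65084 − 64125 = 959
nΣx² − (Σx)² = 5660 − 5625 = 35; nΣy² − (Σy)² = 762908 − 731025 = 31883
r = 959 / √(35 × 31883) = 959 / 1056.3640 ≈ 0.908

0.908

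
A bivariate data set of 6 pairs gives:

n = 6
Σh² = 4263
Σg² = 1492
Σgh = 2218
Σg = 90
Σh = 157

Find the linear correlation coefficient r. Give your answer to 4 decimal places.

-0.9239

r = (nΣgh − ΣgΣh) / √[(nΣg² − (Σg)²)(nΣh² − (Σh)²)]
Numerator: 6×2218 − 90×157 = -822
Denominator: √[(8952 − 8100)(25578 − 24649)] = √[852 × 929] = 889.6674
r = -822 / 889.6674 ≈ -0.9239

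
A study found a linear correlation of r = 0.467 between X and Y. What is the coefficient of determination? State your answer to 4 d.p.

0.2181

r² = (0.467)² = 0.2181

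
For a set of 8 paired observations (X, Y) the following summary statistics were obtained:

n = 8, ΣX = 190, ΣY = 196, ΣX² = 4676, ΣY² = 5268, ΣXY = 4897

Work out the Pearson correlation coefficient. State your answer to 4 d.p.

r = (nΣXY − ΣXΣY) / √[(nΣX² − (ΣX)²)(nΣY² − (ΣY)²)]
Numerator: 8×4897 − 190×196 = 1936
Denominator: √[(37408 − 36100)(42144 − 38416)] = √[1308 × 3728] = 2208.2174
r = 1936 / 2208.2174 ≈ 0.8767

0.8767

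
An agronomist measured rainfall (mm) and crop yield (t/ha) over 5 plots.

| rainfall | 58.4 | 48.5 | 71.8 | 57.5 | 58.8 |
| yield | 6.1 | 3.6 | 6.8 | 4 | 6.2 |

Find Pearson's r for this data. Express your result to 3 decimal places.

0.801

n = 5, Σx = 295, Σy = 26.7, Σx² = 17681.74, Σy² = 150.85, Σxy = 1613.64
nΣxy − ΣxΣy = 8068.2 − 7876.5 = 191.7
nΣx² − (Σx)² = 88408.7 − 87025 = 1383.7; nΣy² − (Σy)² = 754.25 − 712.89 = 41.36
r = 191.7 / √(1383.7 × 41.36) = 191.7 / 239.2276 ≈ 0.801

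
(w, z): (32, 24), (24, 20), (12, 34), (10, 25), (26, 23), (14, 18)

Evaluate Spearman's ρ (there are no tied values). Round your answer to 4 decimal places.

-0.3714

Rank w: 6, 4, 2, 1, 5, 3
Rank z: 4, 2, 6, 5, 3, 1
d = rank(w) − rank(z): 2, 2, -4, -4, 2, 2; Σd² = 48
ρ = 1 − 6Σd² / [n(n²−1)] = 1 − 6×48 / (6×35) = 1 − 288/210 ≈ -0.3714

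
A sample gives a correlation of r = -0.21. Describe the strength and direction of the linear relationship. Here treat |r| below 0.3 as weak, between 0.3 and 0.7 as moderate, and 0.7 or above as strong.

r = -0.21 < 0 so the relationship is negative.
|r| = 0.21, which falls in the weak range.

weak negative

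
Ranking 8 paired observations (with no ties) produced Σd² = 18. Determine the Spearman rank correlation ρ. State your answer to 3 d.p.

0.786

ρ = 1 − 6Σd² / [n(n²−1)] = 1 − 6×18 / (8×63)
  = 1 − 108/504 = 1 − 0.2143 ≈ 0.786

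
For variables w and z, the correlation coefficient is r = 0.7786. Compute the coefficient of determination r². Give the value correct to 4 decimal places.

r² = (0.7786)² = 0.6062

0.6062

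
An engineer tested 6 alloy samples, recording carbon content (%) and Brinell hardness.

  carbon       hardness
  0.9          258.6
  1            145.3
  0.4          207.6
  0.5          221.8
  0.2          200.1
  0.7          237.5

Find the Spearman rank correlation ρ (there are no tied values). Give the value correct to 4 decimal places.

0.1429

Rank carbon: 5, 6, 2, 3, 1, 4
Rank hardness: 6, 1, 3, 4, 2, 5
d = rank(carbon) − rank(hardness): -1, 5, -1, -1, -1, -1; Σd² = 30
ρ = 1 − 6Σd² / [n(n²−1)] = 1 − 6×30 / (6×35) = 1 − 180/210 ≈ 0.1429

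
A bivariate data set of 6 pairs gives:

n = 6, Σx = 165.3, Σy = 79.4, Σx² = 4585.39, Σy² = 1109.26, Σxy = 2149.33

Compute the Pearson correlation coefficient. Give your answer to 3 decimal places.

r = (nΣxy − ΣxΣy) / √[(nΣx² − (Σx)²)(nΣy² − (Σy)²)]
Numerator: 6×2149.33 − 165.3×79.4 = -228.84
Denominator: √[(27512.34 − 27324.09)(6655.56 − 6304.36)] = √[188.25 × 351.2] = 257.1253
r = -228.84 / 257.1253 ≈ -0.890

-0.890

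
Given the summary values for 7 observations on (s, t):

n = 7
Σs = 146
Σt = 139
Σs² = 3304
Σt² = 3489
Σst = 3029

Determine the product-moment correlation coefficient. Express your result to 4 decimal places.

r = (nΣst − ΣsΣt) / √[(nΣs² − (Σs)²)(nΣt² − (Σt)²)]
Numerator: 7×3029 − 146×139 = 909
Denominator: √[(23128 − 21316)(24423 − 19321)] = √[1812 × 5102] = 3040.5302
r = 909 / 3040.5302 ≈ 0.2990

0.2990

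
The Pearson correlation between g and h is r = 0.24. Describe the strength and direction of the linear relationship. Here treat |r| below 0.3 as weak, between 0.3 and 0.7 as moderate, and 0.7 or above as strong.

r = 0.24 > 0 so the relationship is positive.
|r| = 0.24, which falls in the weak range.

weak positive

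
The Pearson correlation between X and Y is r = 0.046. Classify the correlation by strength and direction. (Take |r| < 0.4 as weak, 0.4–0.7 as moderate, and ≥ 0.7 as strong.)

r = 0.046 > 0 so the relationship is positive.
|r| = 0.046, which falls in the weak range.

weak positive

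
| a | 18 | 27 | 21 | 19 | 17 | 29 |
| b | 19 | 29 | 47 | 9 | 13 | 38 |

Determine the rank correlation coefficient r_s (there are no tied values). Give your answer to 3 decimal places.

0.657

Rank a: 2, 5, 4, 3, 1, 6
Rank b: 3, 4, 6, 1, 2, 5
d = rank(a) − rank(b): -1, 1, -2, 2, -1, 1; Σd² = 12
ρ = 1 − 6Σd² / [n(n²−1)] = 1 − 6×12 / (6×35) = 1 − 72/210 ≈ 0.657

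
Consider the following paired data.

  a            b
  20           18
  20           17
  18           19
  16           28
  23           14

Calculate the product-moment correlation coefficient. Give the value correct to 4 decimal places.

-0.9181

n = 5, Σa = 97, Σb = 96, Σa² = 1909, Σb² = 1954, Σab = 1812
nΣab − ΣaΣb = 9060 − 9312 = -252
nΣa² − (Σa)² = 9545 − 9409 = 136; nΣb² − (Σb)² = 9770 − 9216 = 554
r = -252 / √(136 × 554) = -252 / 274.4886 ≈ -0.9181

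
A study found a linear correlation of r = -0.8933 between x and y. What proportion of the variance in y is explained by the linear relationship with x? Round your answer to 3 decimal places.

0.798

r² = (-0.8933)² = 0.798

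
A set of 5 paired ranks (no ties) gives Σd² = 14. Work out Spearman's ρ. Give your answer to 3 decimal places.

0.300

ρ = 1 − 6Σd² / [n(n²−1)] = 1 − 6×14 / (5×24)
  = 1 − 84/120 = 1 − 0.7000 ≈ 0.300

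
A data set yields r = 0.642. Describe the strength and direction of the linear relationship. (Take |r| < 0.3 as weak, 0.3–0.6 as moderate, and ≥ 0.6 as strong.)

strong positive

r = 0.642 > 0 so the relationship is positive.
|r| = 0.642, which falls in the strong range.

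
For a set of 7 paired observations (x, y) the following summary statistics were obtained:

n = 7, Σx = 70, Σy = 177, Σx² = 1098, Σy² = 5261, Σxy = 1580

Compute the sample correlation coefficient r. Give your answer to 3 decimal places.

-0.340

r = (nΣxy − ΣxΣy) / √[(nΣx² − (Σx)²)(nΣy² − (Σy)²)]
Numerator: 7×1580 − 70×177 = -1330
Denominator: √[(7686 − 4900)(36827 − 31329)] = √[2786 × 5498] = 3913.7486
r = -1330 / 3913.7486 ≈ -0.340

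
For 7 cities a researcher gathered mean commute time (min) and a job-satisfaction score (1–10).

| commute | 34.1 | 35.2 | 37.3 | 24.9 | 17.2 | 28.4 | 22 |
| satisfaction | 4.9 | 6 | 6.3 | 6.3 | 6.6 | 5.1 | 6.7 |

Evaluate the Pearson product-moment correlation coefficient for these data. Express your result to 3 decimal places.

n = 7, Σx = 199.1, Σy = 41.9, Σx² = 5999.55, Σy² = 253.85, Σxy = 1175.91
nΣxy − ΣxΣy = 8231.37 − 8342.29 = -110.92
nΣx² − (Σx)² = 41996.85 − 39640.81 = 2356.04; nΣy² − (Σy)² = 1776.95 − 1755.61 = 21.34
r = -110.92 / √(2356.04 × 21.34) = -110.92 / 224.2273 ≈ -0.495

-0.495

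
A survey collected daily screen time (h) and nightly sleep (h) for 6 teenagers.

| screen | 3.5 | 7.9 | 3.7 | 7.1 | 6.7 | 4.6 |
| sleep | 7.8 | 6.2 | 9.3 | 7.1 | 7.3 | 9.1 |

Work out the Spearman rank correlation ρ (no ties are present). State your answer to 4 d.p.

Rank screen: 1, 6, 2, 5, 4, 3
Rank sleep: 4, 1, 6, 2, 3, 5
d = rank(screen) − rank(sleep): -3, 5, -4, 3, 1, -2; Σd² = 64
ρ = 1 − 6Σd² / [n(n²−1)] = 1 − 6×64 / (6×35) = 1 − 384/210 ≈ -0.8286

-0.8286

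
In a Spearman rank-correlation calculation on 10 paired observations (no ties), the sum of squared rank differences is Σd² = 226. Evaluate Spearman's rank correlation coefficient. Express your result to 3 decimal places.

-0.370

ρ = 1 − 6Σd² / [n(n²−1)] = 1 − 6×226 / (10×99)
  = 1 − 1356/990 = 1 − 1.3697 ≈ -0.370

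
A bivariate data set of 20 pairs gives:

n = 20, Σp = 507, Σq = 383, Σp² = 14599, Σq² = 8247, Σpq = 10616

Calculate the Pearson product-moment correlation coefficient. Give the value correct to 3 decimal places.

r = (nΣpq − ΣpΣq) / √[(nΣp² − (Σp)²)(nΣq² − (Σq)²)]
Numerator: 20×10616 − 507×383 = 18139
Denominator: √[(291980 − 257049)(164940 − 146689)] = √[34931 × 18251] = 25249.2709
r = 18139 / 25249.2709 ≈ 0.718

0.718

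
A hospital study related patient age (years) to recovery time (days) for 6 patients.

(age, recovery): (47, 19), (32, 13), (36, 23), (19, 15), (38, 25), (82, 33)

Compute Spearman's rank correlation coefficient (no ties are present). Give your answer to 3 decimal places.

Rank age: 5, 2, 3, 1, 4, 6
Rank recovery: 3, 1, 4, 2, 5, 6
d = rank(age) − rank(recovery): 2, 1, -1, -1, -1, 0; Σd² = 8
ρ = 1 − 6Σd² / [n(n²−1)] = 1 − 6×8 / (6×35) = 1 − 48/210 ≈ 0.771

0.771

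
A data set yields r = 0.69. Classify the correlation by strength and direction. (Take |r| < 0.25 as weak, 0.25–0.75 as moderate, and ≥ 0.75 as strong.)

r = 0.69 > 0 so the relationship is positive.
|r| = 0.69, which falls in the moderate range.

moderate positive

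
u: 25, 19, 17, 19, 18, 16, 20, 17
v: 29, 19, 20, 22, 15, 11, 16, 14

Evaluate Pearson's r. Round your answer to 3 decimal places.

0.841

n = 8, Σu = 151, Σv = 146, Σu² = 2905, Σv² = 2884, Σuv = 2848
nΣuv − ΣuΣv = 22784 − 22046 = 738
nΣu² − (Σu)² = 23240 − 22801 = 439; nΣv² − (Σv)² = 23072 − 21316 = 1756
r = 738 / √(439 × 1756) = 738 / 878.0000 ≈ 0.841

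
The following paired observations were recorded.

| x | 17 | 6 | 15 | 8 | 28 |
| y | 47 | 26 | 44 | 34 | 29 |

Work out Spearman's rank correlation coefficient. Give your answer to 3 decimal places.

0.400

Rank x: 4, 1, 3, 2, 5
Rank y: 5, 1, 4, 3, 2
d = rank(x) − rank(y): -1, 0, -1, -1, 3; Σd² = 12
ρ = 1 − 6Σd² / [n(n²−1)] = 1 − 6×12 / (5×24) = 1 − 72/120 ≈ 0.400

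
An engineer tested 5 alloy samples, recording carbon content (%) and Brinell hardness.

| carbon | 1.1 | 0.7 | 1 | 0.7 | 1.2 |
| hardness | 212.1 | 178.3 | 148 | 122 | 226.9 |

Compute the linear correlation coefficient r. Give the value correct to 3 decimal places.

0.741

n = 5, Σx = 4.7, Σy = 887.3, Σx² = 4.63, Σy² = 165048.91, Σxy = 863.8
nΣxy − ΣxΣy = 4319 − 4170.31 = 148.69
nΣx² − (Σx)² = 23.15 − 22.09 = 1.06; nΣy² − (Σy)² = 825244.55 − 787301.29 = 37943.26
r = 148.69 / √(1.06 × 37943.26) = 148.69 / 200.5489 ≈ 0.741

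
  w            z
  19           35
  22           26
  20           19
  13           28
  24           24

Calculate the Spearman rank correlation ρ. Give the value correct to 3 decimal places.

-0.600

Rank w: 2, 4, 3, 1, 5
Rank z: 5, 3, 1, 4, 2
d = rank(w) − rank(z): -3, 1, 2, -3, 3; Σd² = 32
ρ = 1 − 6Σd² / [n(n²−1)] = 1 − 6×32 / (5×24) = 1 − 192/120 ≈ -0.600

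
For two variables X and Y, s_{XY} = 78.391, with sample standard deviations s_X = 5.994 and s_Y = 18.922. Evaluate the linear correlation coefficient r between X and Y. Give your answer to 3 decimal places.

0.691

r = Cov(X,Y) / (s_X · s_Y) = 78.391 / (5.994 × 18.922)
  = 78.391 / 113.4185 ≈ 0.691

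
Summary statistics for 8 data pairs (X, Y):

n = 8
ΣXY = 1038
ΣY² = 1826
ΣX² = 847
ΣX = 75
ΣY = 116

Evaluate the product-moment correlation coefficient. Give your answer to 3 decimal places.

r = (nΣXY − ΣXΣY) / √[(nΣX² − (ΣX)²)(nΣY² − (ΣY)²)]
Numerator: 8×1038 − 75×116 = -396
Denominator: √[(6776 − 5625)(14608 − 13456)] = √[1151 × 1152] = 1151.4999
r = -396 / 1151.4999 ≈ -0.344

-0.344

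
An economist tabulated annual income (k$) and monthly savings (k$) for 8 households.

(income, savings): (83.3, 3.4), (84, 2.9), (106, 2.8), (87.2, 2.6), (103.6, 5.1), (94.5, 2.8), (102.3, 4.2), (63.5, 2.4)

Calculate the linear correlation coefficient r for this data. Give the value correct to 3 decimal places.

0.577

n = 8, Σx = 724.4, Σy = 26.2, Σx² = 66995.48, Σy² = 91.82, Σxy = 2425.36
nΣxy − ΣxΣy = 19402.88 − 18979.28 = 423.6
nΣx² − (Σx)² = 535963.84 − 524755.36 = 11208.48; nΣy² − (Σy)² = 734.56 − 686.44 = 48.12
r = 423.6 / √(11208.48 × 48.12) = 423.6 / 734.4059 ≈ 0.577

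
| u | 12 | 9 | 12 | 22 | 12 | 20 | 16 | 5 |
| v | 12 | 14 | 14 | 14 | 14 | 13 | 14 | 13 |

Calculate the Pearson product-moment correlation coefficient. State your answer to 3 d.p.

n = 8, Σu = 108, Σv = 108, Σu² = 1678, Σv² = 1462, Σuv = 1463
nΣuv − ΣuΣv = 11704 − 11664 = 40
nΣu² − (Σu)² = 13424 − 11664 = 1760; nΣv² − (Σv)² = 11696 − 11664 = 32
r = 40 / √(1760 × 32) = 40 / 237.3184 ≈ 0.169

0.169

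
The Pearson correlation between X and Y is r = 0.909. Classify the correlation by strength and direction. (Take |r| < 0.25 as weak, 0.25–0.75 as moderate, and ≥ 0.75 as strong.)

strong positive

r = 0.909 > 0 so the relationship is positive.
|r| = 0.909, which falls in the strong range.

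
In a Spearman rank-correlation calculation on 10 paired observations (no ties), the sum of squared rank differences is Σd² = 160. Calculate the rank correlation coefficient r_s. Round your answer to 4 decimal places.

0.0303

ρ = 1 − 6Σd² / [n(n²−1)] = 1 − 6×160 / (10×99)
  = 1 − 960/990 = 1 − 0.96970 ≈ 0.0303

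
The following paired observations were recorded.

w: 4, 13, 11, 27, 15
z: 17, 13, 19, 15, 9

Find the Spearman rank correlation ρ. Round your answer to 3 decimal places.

Rank w: 1, 3, 2, 5, 4
Rank z: 4, 2, 5, 3, 1
d = rank(w) − rank(z): -3, 1, -3, 2, 3; Σd² = 32
ρ = 1 − 6Σd² / [n(n²−1)] = 1 − 6×32 / (5×24) = 1 − 192/120 ≈ -0.600

-0.600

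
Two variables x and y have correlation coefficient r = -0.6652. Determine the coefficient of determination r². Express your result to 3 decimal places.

r² = (-0.6652)² = 0.442

0.442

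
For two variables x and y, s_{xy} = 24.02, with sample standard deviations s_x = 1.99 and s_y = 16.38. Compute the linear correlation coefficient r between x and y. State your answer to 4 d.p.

0.7369

r = Cov(x,y) / (s_x · s_y) = 24.02 / (1.99 × 16.38)
  = 24.02 / 32.5962 ≈ 0.7369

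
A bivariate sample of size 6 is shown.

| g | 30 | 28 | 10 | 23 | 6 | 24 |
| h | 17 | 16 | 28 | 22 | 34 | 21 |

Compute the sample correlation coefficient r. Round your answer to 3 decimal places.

n = 6, Σg = 121, Σh = 138, Σg² = 2925, Σh² = 3410, Σgh = 2452
nΣgh − ΣgΣh = 14712 − 16698 = -1986
nΣg² − (Σg)² = 17550 − 14641 = 2909; nΣh² − (Σh)² = 20460 − 19044 = 1416
r = -1986 / √(2909 × 1416) = -1986 / 2029.5674 ≈ -0.979

-0.979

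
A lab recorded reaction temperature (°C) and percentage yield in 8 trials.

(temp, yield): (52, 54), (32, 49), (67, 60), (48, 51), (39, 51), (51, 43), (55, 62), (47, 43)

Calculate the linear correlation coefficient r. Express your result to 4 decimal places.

n = 8, Σx = 391, Σy = 413, Σx² = 19877, Σy² = 21661, Σxy = 20457
nΣxy − ΣxΣy = 163656 − 161483 = 2173
nΣx² − (Σx)² = 159016 − 152881 = 6135; nΣy² − (Σy)² = 173288 − 170569 = 2719
r = 2173 / √(6135 × 2719) = 2173 / 4084.2460 ≈ 0.5320

0.5320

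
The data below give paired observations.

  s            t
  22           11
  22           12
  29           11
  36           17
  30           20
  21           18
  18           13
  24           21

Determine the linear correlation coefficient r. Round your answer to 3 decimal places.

0.278

n = 8, Σs = 202, Σt = 123, Σs² = 5346, Σt² = 2009, Σst = 3153
nΣst − ΣsΣt = 25224 − 24846 = 378
nΣs² − (Σs)² = 42768 − 40804 = 1964; nΣt² − (Σt)² = 16072 − 15129 = 943
r = 378 / √(1964 × 943) = 378 / 1360.9012 ≈ 0.278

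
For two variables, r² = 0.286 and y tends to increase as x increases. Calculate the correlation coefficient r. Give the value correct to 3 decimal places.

|r| = √0.286 = 0.535
The association is positive, so r = 0.535.

0.535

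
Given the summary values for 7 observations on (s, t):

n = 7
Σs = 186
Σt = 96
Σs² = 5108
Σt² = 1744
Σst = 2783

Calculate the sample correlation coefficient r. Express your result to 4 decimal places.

r = (nΣst − ΣsΣt) / √[(nΣs² − (Σs)²)(nΣt² − (Σt)²)]
Numerator: 7×2783 − 186×96 = 1625
Denominator: √[(35756 − 34596)(12208 − 9216)] = √[1160 × 2992] = 1862.9868
r = 1625 / 1862.9868 ≈ 0.8723

0.8723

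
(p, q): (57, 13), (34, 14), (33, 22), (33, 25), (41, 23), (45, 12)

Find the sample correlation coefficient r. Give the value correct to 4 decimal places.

n = 6, Σp = 243, Σq = 109, Σp² = 10289, Σq² = 2147, Σpq = 4251
nΣpq − ΣpΣq = 25506 − 26487 = -981
nΣp² − (Σp)² = 61734 − 59049 = 2685; nΣq² − (Σq)² = 12882 − 11881 = 1001
r = -981 / √(2685 × 1001) = -981 / 1639.4161 ≈ -0.5984

-0.5984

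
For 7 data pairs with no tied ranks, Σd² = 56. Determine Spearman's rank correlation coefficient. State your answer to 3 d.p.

ρ = 1 − 6Σd² / [n(n²−1)] = 1 − 6×56 / (7×48)
  = 1 − 336/336 = 1 − 1.0000 ≈ 0.000

0.000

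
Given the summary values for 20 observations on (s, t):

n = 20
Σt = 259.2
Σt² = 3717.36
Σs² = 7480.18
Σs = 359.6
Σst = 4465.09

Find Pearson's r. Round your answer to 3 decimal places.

-0.324

r = (nΣst − ΣsΣt) / √[(nΣs² − (Σs)²)(nΣt² − (Σt)²)]
Numerator: 20×4465.09 − 359.6×259.2 = -3906.52
Denominator: √[(149603.6 − 129312.16)(74347.2 − 67184.64)] = √[20291.44 × 7162.56] = 12055.6483
r = -3906.52 / 12055.6483 ≈ -0.324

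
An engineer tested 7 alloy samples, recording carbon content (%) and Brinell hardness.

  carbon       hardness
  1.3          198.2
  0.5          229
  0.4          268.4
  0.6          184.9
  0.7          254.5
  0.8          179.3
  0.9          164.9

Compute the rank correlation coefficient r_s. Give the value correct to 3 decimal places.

Rank carbon: 7, 2, 1, 3, 4, 5, 6
Rank hardness: 4, 5, 7, 3, 6, 2, 1
d = rank(carbon) − rank(hardness): 3, -3, -6, 0, -2, 3, 5; Σd² = 92
ρ = 1 − 6Σd² / [n(n²−1)] = 1 − 6×92 / (7×48) = 1 − 552/336 ≈ -0.643

-0.643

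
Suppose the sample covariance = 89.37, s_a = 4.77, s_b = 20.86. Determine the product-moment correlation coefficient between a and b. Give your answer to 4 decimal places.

r = Cov(a,b) / (s_a · s_b) = 89.37 / (4.77 × 20.86)
  = 89.37 / 99.5022 ≈ 0.8982

0.8982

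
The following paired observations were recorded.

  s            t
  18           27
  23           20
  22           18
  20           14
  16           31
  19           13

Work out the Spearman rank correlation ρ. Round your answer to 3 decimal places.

-0.429

Rank s: 2, 6, 5, 4, 1, 3
Rank t: 5, 4, 3, 2, 6, 1
d = rank(s) − rank(t): -3, 2, 2, 2, -5, 2; Σd² = 50
ρ = 1 − 6Σd² / [n(n²−1)] = 1 − 6×50 / (6×35) = 1 − 300/210 ≈ -0.429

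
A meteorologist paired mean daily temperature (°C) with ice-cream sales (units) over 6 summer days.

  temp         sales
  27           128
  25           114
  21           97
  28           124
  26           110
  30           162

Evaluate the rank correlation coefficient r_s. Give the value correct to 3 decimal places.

0.886

Rank temp: 4, 2, 1, 5, 3, 6
Rank sales: 5, 3, 1, 4, 2, 6
d = rank(temp) − rank(sales): -1, -1, 0, 1, 1, 0; Σd² = 4
ρ = 1 − 6Σd² / [n(n²−1)] = 1 − 6×4 / (6×35) = 1 − 24/210 ≈ 0.886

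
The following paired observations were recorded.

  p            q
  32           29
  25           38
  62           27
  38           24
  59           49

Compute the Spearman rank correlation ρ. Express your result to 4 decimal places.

-0.2000

Rank p: 2, 1, 5, 3, 4
Rank q: 3, 4, 2, 1, 5
d = rank(p) − rank(q): -1, -3, 3, 2, -1; Σd² = 24
ρ = 1 − 6Σd² / [n(n²−1)] = 1 − 6×24 / (5×24) = 1 − 144/120 ≈ -0.2000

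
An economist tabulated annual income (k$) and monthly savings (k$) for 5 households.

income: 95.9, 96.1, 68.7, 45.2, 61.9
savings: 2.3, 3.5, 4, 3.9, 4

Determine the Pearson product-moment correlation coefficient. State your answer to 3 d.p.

-0.723

n = 5, Σx = 367.8, Σy = 17.7, Σx² = 29026.36, Σy² = 64.75, Σxy = 1255.6
nΣxy − ΣxΣy = 6278 − 6510.06 = -232.06
nΣx² − (Σx)² = 145131.8 − 135276.84 = 9854.96; nΣy² − (Σy)² = 323.75 − 313.29 = 10.46
r = -232.06 / √(9854.96 × 10.46) = -232.06 / 321.0652 ≈ -0.723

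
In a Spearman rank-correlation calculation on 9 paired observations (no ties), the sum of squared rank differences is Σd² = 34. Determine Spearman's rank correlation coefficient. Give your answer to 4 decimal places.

ρ = 1 − 6Σd² / [n(n²−1)] = 1 − 6×34 / (9×80)
  = 1 − 204/720 = 1 − 0.28333 ≈ 0.7167

0.7167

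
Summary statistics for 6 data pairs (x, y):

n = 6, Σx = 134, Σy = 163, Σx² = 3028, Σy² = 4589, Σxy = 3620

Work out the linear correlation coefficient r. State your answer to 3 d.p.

r = (nΣxy − ΣxΣy) / √[(nΣx² − (Σx)²)(nΣy² − (Σy)²)]
Numerator: 6×3620 − 134×163 = -122
Denominator: √[(18168 − 17956)(27534 − 26569)] = √[212 × 965] = 452.3052
r = -122 / 452.3052 ≈ -0.270

-0.270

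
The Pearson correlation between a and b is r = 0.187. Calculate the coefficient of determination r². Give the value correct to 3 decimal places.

r² = (0.187)² = 0.035

0.035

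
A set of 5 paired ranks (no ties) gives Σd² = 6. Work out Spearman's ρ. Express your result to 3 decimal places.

0.700

ρ = 1 − 6Σd² / [n(n²−1)] = 1 − 6×6 / (5×24)
  = 1 − 36/120 = 1 − 0.3000 ≈ 0.700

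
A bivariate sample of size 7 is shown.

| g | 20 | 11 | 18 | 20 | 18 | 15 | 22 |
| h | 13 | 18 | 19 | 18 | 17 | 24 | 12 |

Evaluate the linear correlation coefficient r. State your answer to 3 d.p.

-0.606

n = 7, Σg = 124, Σh = 121, Σg² = 2278, Σh² = 2187, Σgh = 2090
nΣgh − ΣgΣh = 14630 − 15004 = -374
nΣg² − (Σg)² = 15946 − 15376 = 570; nΣh² − (Σh)² = 15309 − 14641 = 668
r = -374 / √(570 × 668) = -374 / 617.0575 ≈ -0.606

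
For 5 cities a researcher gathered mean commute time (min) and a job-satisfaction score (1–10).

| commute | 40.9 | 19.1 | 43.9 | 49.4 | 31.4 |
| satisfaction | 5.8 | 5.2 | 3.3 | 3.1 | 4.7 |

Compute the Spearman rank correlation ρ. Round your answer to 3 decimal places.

Rank commute: 3, 1, 4, 5, 2
Rank satisfaction: 5, 4, 2, 1, 3
d = rank(commute) − rank(satisfaction): -2, -3, 2, 4, -1; Σd² = 34
ρ = 1 − 6Σd² / [n(n²−1)] = 1 − 6×34 / (5×24) = 1 − 204/120 ≈ -0.700

-0.700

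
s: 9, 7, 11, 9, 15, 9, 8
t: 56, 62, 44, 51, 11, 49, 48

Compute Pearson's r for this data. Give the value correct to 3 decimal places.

n = 7, Σs = 68, Σt = 321, Σs² = 702, Σt² = 16343, Σst = 2871
nΣst − ΣsΣt = 20097 − 21828 = -1731
nΣs² − (Σs)² = 4914 − 4624 = 290; nΣt² − (Σt)² = 114401 − 103041 = 11360
r = -1731 / √(290 × 11360) = -1731 / 1815.0482 ≈ -0.954

-0.954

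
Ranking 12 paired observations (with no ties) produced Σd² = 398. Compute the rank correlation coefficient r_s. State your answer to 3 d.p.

-0.392

ρ = 1 − 6Σd² / [n(n²−1)] = 1 − 6×398 / (12×143)
  = 1 − 2388/1716 = 1 − 1.3916 ≈ -0.392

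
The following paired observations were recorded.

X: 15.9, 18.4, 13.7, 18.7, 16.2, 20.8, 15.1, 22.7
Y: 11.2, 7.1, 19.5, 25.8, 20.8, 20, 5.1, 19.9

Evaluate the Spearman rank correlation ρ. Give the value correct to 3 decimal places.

Rank X: 3, 5, 1, 6, 4, 7, 2, 8
Rank Y: 3, 2, 4, 8, 7, 6, 1, 5
d = rank(X) − rank(Y): 0, 3, -3, -2, -3, 1, 1, 3; Σd² = 42
ρ = 1 − 6Σd² / [n(n²−1)] = 1 − 6×42 / (8×63) = 1 − 252/504 ≈ 0.500

0.500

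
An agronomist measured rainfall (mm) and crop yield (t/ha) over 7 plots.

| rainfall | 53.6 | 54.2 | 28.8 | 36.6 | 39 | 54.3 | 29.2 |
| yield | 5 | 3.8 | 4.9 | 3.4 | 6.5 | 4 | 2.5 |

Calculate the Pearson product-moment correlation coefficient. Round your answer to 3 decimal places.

0.130

n = 7, Σx = 295.7, Σy = 30.1, Σx² = 13301.73, Σy² = 139.51, Σxy = 1283.22
nΣxy − ΣxΣy = 8982.54 − 8900.57 = 81.97
nΣx² − (Σx)² = 93112.11 − 87438.49 = 5673.62; nΣy² − (Σy)² = 976.57 − 906.01 = 70.56
r = 81.97 / √(5673.62 × 70.56) = 81.97 / 632.7169 ≈ 0.130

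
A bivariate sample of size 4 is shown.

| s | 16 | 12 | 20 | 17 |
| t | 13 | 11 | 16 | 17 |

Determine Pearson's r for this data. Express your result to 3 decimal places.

n = 4, Σs = 65, Σt = 57, Σs² = 1089, Σt² = 835, Σst = 949
nΣst − ΣsΣt = 3796 − 3705 = 91
nΣs² − (Σs)² = 4356 − 4225 = 131; nΣt² − (Σt)² = 3340 − 3249 = 91
r = 91 / √(131 × 91) = 91 / 109.1833 ≈ 0.833

0.833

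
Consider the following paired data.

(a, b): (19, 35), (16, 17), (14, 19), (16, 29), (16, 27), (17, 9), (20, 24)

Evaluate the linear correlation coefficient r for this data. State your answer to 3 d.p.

n = 7, Σa = 118, Σb = 160, Σa² = 2014, Σb² = 4102, Σab = 2732
nΣab − ΣaΣb = 19124 − 18880 = 244
nΣa² − (Σa)² = 14098 − 13924 = 174; nΣb² − (Σb)² = 28714 − 25600 = 3114
r = 244 / √(174 × 3114) = 244 / 736.0951 ≈ 0.331

0.331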